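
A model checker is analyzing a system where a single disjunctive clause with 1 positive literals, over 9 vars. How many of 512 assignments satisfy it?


Step 1: Total=2^9=512
Step 2: Unsat when all 1 false: 2^8=256
Step 3: Sat=512-256=256

256


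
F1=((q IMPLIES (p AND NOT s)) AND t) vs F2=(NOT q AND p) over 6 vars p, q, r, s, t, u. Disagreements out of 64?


F1 = ((q IMPLIES (p AND NOT s)) AND t)
F2 = (NOT q AND p)
Evaluate both on each of 64 rows (bits = p,q,r,s,t,u):
  row 0 [000000]: F1=0 F2=0 -> 0
  row 1 [000001]: F1=0 F2=0 -> 0
  row 2 [000010]: F1=1 F2=0 (differ) -> 1
  row 3 [000011]: F1=1 F2=0 (differ) -> 1
  row 4 [000100]: F1=0 F2=0 -> 0
  (every remaining row is evaluated the same way; all 64 results are listed next)
Full result column, 8 rows per line (p,q,r fixed per line; s,t,u runs 000..111 left to right):
  rows 0-7 [p,q,r=000]: 00110011  (ones: 4)
  rows 8-15 [p,q,r=001]: 00110011  (ones: 4)
  rows 16-23 [p,q,r=010]: 00000000  (ones: 0)
  rows 24-31 [p,q,r=011]: 00000000  (ones: 0)
  rows 32-39 [p,q,r=100]: 11001100  (ones: 4)
  rows 40-47 [p,q,r=101]: 11001100  (ones: 4)
  rows 48-55 [p,q,r=110]: 00110000  (ones: 2)
  rows 56-63 [p,q,r=111]: 00110000  (ones: 2)
Disagreements = 4+4+0+0+4+4+2+2 = 20

20


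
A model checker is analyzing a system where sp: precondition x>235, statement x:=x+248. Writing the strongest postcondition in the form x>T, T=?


Formula: sp(P, x:=E) = exists old_x. (x = E[old_x/x]) AND P[old_x/x] (old_x is the value of x before the assignment; eliminate old_x by solving x = E[old_x/x] for old_x)
Step 1: Precondition P: x>235, i.e. old_x > 235
Step 2: Assignment gives x = old_x + 248, so old_x = x - 248
Step 3: Substitute into P: x - 248 > 235
Step 4: Simplify: x > 235+248 = 483

483


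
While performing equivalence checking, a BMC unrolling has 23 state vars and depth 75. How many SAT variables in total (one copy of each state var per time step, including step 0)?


BMC unrolls to depth k, creating one copy of each state var for steps 0..k.
Step count = 75 + 1 = 76 (steps 0 through 75)
Vars per step = 23
Total = 23 * 76 = 1748

1748


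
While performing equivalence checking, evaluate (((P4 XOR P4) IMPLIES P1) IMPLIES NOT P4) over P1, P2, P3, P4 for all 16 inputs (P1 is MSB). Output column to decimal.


Formula: (((P4 XOR P4) IMPLIES P1) IMPLIES NOT P4) over P1, P2, P3, P4 (16 rows)
Evaluate each row (bits = P1,P2,P3,P4, MSB first):
  row 0 [0000]: (((0 XOR 0) IMPLIES 0) IMPLIES NOT 0) -> 1
  row 1 [0001]: (((1 XOR 1) IMPLIES 0) IMPLIES NOT 1) -> 0
  row 2 [0010]: (((0 XOR 0) IMPLIES 0) IMPLIES NOT 0) -> 1
  row 3 [0011]: (((1 XOR 1) IMPLIES 0) IMPLIES NOT 1) -> 0
  row 4 [0100]: (((0 XOR 0) IMPLIES 0) IMPLIES NOT 0) -> 1
  row 5 [0101]: (((1 XOR 1) IMPLIES 0) IMPLIES NOT 1) -> 0
  row 6 [0110]: (((0 XOR 0) IMPLIES 0) IMPLIES NOT 0) -> 1
  row 7 [0111]: (((1 XOR 1) IMPLIES 0) IMPLIES NOT 1) -> 0
  row 8 [1000]: (((0 XOR 0) IMPLIES 1) IMPLIES NOT 0) -> 1
  row 9 [1001]: (((1 XOR 1) IMPLIES 1) IMPLIES NOT 1) -> 0
  row 10 [1010]: (((0 XOR 0) IMPLIES 1) IMPLIES NOT 0) -> 1
  row 11 [1011]: (((1 XOR 1) IMPLIES 1) IMPLIES NOT 1) -> 0
  row 12 [1100]: (((0 XOR 0) IMPLIES 1) IMPLIES NOT 0) -> 1
  row 13 [1101]: (((1 XOR 1) IMPLIES 1) IMPLIES NOT 1) -> 0
  row 14 [1110]: (((0 XOR 0) IMPLIES 1) IMPLIES NOT 0) -> 1
  row 15 [1111]: (((1 XOR 1) IMPLIES 1) IMPLIES NOT 1) -> 0
Full result column, 4 rows per line (P1,P2 fixed per line; P3,P4 runs 00..11 left to right):
  rows 0-3 [P1,P2=00]: 1010  = hex A
  rows 4-7 [P1,P2=01]: 1010  = hex A
  rows 8-11 [P1,P2=10]: 1010  = hex A
  rows 12-15 [P1,P2=11]: 1010  = hex A
Output column (row 0 .. row 15) = 1010101010101010
Output column grouped in 4s = 1010 1010 1010 1010 = 0xAAAA
Convert to decimal digit by digit (value = value*16 + digit):
  A -> 10
  10*16 + 10 (A) = 170
  170*16 + 10 (A) = 2730
  2730*16 + 10 (A) = 43690
Decimal = 43690

43690


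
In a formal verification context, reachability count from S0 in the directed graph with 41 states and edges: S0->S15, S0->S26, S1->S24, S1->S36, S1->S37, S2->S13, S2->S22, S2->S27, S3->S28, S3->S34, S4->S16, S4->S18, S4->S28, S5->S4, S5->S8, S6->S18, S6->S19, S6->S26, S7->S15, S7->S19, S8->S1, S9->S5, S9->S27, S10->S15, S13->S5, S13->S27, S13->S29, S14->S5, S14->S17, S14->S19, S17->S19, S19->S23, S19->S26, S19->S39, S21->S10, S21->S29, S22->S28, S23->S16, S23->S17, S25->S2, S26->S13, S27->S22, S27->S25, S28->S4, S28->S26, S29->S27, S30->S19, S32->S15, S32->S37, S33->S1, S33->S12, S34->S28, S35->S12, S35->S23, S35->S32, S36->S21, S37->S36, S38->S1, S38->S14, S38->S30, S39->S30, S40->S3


BFS from S0:
  layer 0: {S0}
  layer 1: {S15, S26}
  layer 2: {S13}
  layer 3: {S5, S27, S29}
  layer 4: {S4, S8, S22, S25}
  layer 5: {S1, S2, S16, S18, S28}
  layer 6: {S24, S36, S37}
  layer 7: {S21}
  layer 8: {S10}
Reachable set: {S0, S1, S2, S4, S5, S8, S10, S13, S15, S16, S18, S21, S22, S24, S25, S26, S27, S28, S29, S36, S37}
Count = 21

21


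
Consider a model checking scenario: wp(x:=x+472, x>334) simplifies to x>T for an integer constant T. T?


Formula: wp(x:=E, P) = P[E/x] (substitute E for x in postcondition)
Step 1: Postcondition: x>334
Step 2: Substitute x+472 for x: x+472>334
Step 3: Solve for x: x > 334-472 = -138

-138


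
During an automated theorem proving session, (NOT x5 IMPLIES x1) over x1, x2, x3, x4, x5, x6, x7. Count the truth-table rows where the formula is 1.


Formula: (NOT x5 IMPLIES x1) over 7 vars (128 rows)
Evaluate each row (x1, x2, x3, x4, x5, x6, x7 as bits, MSB first):
  row 0 [0000000]: (NOT 0 IMPLIES 0) -> 0
  row 1 [0000001]: (NOT 0 IMPLIES 0) -> 0
  row 2 [0000010]: (NOT 0 IMPLIES 0) -> 0
  row 3 [0000011]: (NOT 0 IMPLIES 0) -> 0
  row 4 [0000100]: (NOT 1 IMPLIES 0) -> 1
  (every remaining row is evaluated the same way; all 128 results are listed next)
Full result column, 8 rows per line (x1,x2,x3,x4 fixed per line; x5,x6,x7 runs 000..111 left to right):
  rows 0-7 [x1,x2,x3,x4=0000]: 00001111  (ones: 4)
  rows 8-15 [x1,x2,x3,x4=0001]: 00001111  (ones: 4)
  rows 16-23 [x1,x2,x3,x4=0010]: 00001111  (ones: 4)
  rows 24-31 [x1,x2,x3,x4=0011]: 00001111  (ones: 4)
  rows 32-39 [x1,x2,x3,x4=0100]: 00001111  (ones: 4)
  rows 40-47 [x1,x2,x3,x4=0101]: 00001111  (ones: 4)
  rows 48-55 [x1,x2,x3,x4=0110]: 00001111  (ones: 4)
  rows 56-63 [x1,x2,x3,x4=0111]: 00001111  (ones: 4)
  rows 64-71 [x1,x2,x3,x4=1000]: 11111111  (ones: 8)
  rows 72-79 [x1,x2,x3,x4=1001]: 11111111  (ones: 8)
  rows 80-87 [x1,x2,x3,x4=1010]: 11111111  (ones: 8)
  rows 88-95 [x1,x2,x3,x4=1011]: 11111111  (ones: 8)
  rows 96-103 [x1,x2,x3,x4=1100]: 11111111  (ones: 8)
  rows 104-111 [x1,x2,x3,x4=1101]: 11111111  (ones: 8)
  rows 112-119 [x1,x2,x3,x4=1110]: 11111111  (ones: 8)
  rows 120-127 [x1,x2,x3,x4=1111]: 11111111  (ones: 8)
Count of 1-rows = 4+4+4+4+4+4+4+4+8+8+8+8+8+8+8+8 = 96

96


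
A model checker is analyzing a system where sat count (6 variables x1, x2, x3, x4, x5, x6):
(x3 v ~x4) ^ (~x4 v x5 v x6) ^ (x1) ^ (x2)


CNF with 4 clauses over 6 vars (64 assignments).
An assignment satisfies CNF iff every clause has >=1 true literal.
Check each row (bits = x1,x2,x3,x4,x5,x6; clause T/F shown):
  row 0 [000000]: clauses=TTFF -> 0
  row 1 [000001]: clauses=TTFF -> 0
  row 2 [000010]: clauses=TTFF -> 0
  row 3 [000011]: clauses=TTFF -> 0
  row 4 [000100]: clauses=FFFF -> 0
  (every remaining row is evaluated the same way; all 64 results are listed next)
Full result column, 8 rows per line (x1,x2,x3 fixed per line; x4,x5,x6 runs 000..111 left to right):
  rows 0-7 [x1,x2,x3=000]: 00000000  (ones: 0)
  rows 8-15 [x1,x2,x3=001]: 00000000  (ones: 0)
  rows 16-23 [x1,x2,x3=010]: 00000000  (ones: 0)
  rows 24-31 [x1,x2,x3=011]: 00000000  (ones: 0)
  rows 32-39 [x1,x2,x3=100]: 00000000  (ones: 0)
  rows 40-47 [x1,x2,x3=101]: 00000000  (ones: 0)
  rows 48-55 [x1,x2,x3=110]: 11110000  (ones: 4)
  rows 56-63 [x1,x2,x3=111]: 11110111  (ones: 7)
Satisfying assignments = 0+0+0+0+0+0+4+7 = 11

11


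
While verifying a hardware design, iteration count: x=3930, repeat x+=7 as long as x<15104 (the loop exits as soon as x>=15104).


Step 1: x goes from 3930 toward 15104 by 7; the body runs while x<15104, so iterations = ceil((bound-start)/step)
Step 2: Distance=11174
Step 3: ceil(11174/7)=1597

1597


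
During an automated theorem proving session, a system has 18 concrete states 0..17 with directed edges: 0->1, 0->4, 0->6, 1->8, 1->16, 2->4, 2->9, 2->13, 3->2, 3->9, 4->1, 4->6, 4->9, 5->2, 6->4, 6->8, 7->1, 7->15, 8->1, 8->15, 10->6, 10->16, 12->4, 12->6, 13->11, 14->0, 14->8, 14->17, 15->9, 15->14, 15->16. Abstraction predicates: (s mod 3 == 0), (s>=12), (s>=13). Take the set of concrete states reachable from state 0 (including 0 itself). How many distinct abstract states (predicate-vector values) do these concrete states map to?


BFS from 0:
Concrete reachable: {0, 1, 4, 6, 8, 9, 14, 15, 16, 17}
Abstract via predicates (s mod 3 == 0), (s>=12), (s>=13):
  (0,0,0) <- {1, 4, 8}
  (0,1,1) <- {14, 16, 17}
  (1,0,0) <- {0, 6, 9}
  (1,1,1) <- {15}
Distinct abstract states = 4

4


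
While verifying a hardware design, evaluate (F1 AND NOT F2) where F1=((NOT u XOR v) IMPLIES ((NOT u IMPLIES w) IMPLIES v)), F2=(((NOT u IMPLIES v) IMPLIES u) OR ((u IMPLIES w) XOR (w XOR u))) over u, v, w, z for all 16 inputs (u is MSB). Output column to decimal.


F1 = ((NOT u XOR v) IMPLIES ((NOT u IMPLIES w) IMPLIES v))
F2 = (((NOT u IMPLIES v) IMPLIES u) OR ((u IMPLIES w) XOR (w XOR u)))
Counterexample to F1=>F2 is where F1=1 and F2=0.
Evaluate each row (bits = u,v,w,z, MSB first):
  row 0 [0000]: F1=1 F2=1 -> F1&~F2 -> 0
  row 1 [0001]: F1=1 F2=1 -> F1&~F2 -> 0
  row 2 [0010]: F1=0 F2=1 -> F1&~F2 -> 0
  row 3 [0011]: F1=0 F2=1 -> F1&~F2 -> 0
  row 4 [0100]: F1=1 F2=1 -> F1&~F2 -> 0
  row 5 [0101]: F1=1 F2=1 -> F1&~F2 -> 0
  row 6 [0110]: F1=1 F2=0 -> F1&~F2 -> 1
  row 7 [0111]: F1=1 F2=0 -> F1&~F2 -> 1
  row 8 [1000]: F1=1 F2=1 -> F1&~F2 -> 0
  row 9 [1001]: F1=1 F2=1 -> F1&~F2 -> 0
  row 10 [1010]: F1=1 F2=1 -> F1&~F2 -> 0
  row 11 [1011]: F1=1 F2=1 -> F1&~F2 -> 0
  row 12 [1100]: F1=1 F2=1 -> F1&~F2 -> 0
  row 13 [1101]: F1=1 F2=1 -> F1&~F2 -> 0
  row 14 [1110]: F1=1 F2=1 -> F1&~F2 -> 0
  row 15 [1111]: F1=1 F2=1 -> F1&~F2 -> 0
Full result column, 4 rows per line (u,v fixed per line; w,z runs 00..11 left to right):
  rows 0-3 [u,v=00]: 0000  = hex 0
  rows 4-7 [u,v=01]: 0011  = hex 3
  rows 8-11 [u,v=10]: 0000  = hex 0
  rows 12-15 [u,v=11]: 0000  = hex 0
Counterexample vector (row 0 .. row 15) = 0000001100000000
Output column grouped in 4s = 0000 0011 0000 0000 = 0x0300
Convert to decimal digit by digit (value = value*16 + digit):
  0 -> 0
  0*16 + 3 = 3
  3*16 + 0 = 48
  48*16 + 0 = 768
Decimal = 768

768


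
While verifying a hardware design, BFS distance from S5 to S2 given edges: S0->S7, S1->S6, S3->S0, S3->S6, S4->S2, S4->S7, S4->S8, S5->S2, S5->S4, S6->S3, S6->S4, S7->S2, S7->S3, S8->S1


BFS layer-by-layer from S5:
  dist 0: {S5}
  dist 1: {S2, S4}
  -> S2 reached at distance 1
Shortest path length = 1

1


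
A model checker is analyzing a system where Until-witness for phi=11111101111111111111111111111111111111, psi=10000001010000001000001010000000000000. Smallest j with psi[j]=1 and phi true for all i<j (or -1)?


(phi U psi) at 0: need smallest j with psi[j]=1 and phi[i]=1 for all i in [0,j).
Scan from step 0:
  step 0: psi=1 and phi held for [0,0) -> witness found
Witness step = 0

0


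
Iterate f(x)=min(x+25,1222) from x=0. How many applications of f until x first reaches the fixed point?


Step 1: x=0, cap=1222, increment=25
Step 2: x grows by 25 each step until capped at 1222; fixed point is x=1222
Step 3: iterations = ceil(1222/25) = 49

49


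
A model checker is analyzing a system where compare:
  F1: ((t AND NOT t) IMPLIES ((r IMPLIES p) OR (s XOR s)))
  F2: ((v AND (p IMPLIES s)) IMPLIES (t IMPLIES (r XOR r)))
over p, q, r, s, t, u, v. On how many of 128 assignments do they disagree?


F1 = ((t AND NOT t) IMPLIES ((r IMPLIES p) OR (s XOR s)))
F2 = ((v AND (p IMPLIES s)) IMPLIES (t IMPLIES (r XOR r)))
Evaluate both on each of 128 rows (bits = p,q,r,s,t,u,v):
  row 0 [0000000]: F1=1 F2=1 -> 0
  row 1 [0000001]: F1=1 F2=1 -> 0
  row 2 [0000010]: F1=1 F2=1 -> 0
  row 3 [0000011]: F1=1 F2=1 -> 0
  row 4 [0000100]: F1=1 F2=1 -> 0
  (every remaining row is evaluated the same way; all 128 results are listed next)
Full result column, 8 rows per line (p,q,r,s fixed per line; t,u,v runs 000..111 left to right):
  rows 0-7 [p,q,r,s=0000]: 00000101  (ones: 2)
  rows 8-15 [p,q,r,s=0001]: 00000101  (ones: 2)
  rows 16-23 [p,q,r,s=0010]: 00000101  (ones: 2)
  rows 24-31 [p,q,r,s=0011]: 00000101  (ones: 2)
  rows 32-39 [p,q,r,s=0100]: 00000101  (ones: 2)
  rows 40-47 [p,q,r,s=0101]: 00000101  (ones: 2)
  rows 48-55 [p,q,r,s=0110]: 00000101  (ones: 2)
  rows 56-63 [p,q,r,s=0111]: 00000101  (ones: 2)
  rows 64-71 [p,q,r,s=1000]: 00000000  (ones: 0)
  rows 72-79 [p,q,r,s=1001]: 00000101  (ones: 2)
  rows 80-87 [p,q,r,s=1010]: 00000000  (ones: 0)
  rows 88-95 [p,q,r,s=1011]: 00000101  (ones: 2)
  rows 96-103 [p,q,r,s=1100]: 00000000  (ones: 0)
  rows 104-111 [p,q,r,s=1101]: 00000101  (ones: 2)
  rows 112-119 [p,q,r,s=1110]: 00000000  (ones: 0)
  rows 120-127 [p,q,r,s=1111]: 00000101  (ones: 2)
Disagreements = 2+2+2+2+2+2+2+2+0+2+0+2+0+2+0+2 = 24

24


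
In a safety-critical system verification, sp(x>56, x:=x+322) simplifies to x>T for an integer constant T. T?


Formula: sp(P, x:=E) = exists old_x. (x = E[old_x/x]) AND P[old_x/x] (old_x is the value of x before the assignment; eliminate old_x by solving x = E[old_x/x] for old_x)
Step 1: Precondition P: x>56, i.e. old_x > 56
Step 2: Assignment gives x = old_x + 322, so old_x = x - 322
Step 3: Substitute into P: x - 322 > 56
Step 4: Simplify: x > 56+322 = 378

378


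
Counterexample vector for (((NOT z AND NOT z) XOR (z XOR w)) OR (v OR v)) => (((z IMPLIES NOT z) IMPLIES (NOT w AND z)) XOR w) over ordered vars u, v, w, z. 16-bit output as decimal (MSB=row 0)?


F1 = (((NOT z AND NOT z) XOR (z XOR w)) OR (v OR v))
F2 = (((z IMPLIES NOT z) IMPLIES (NOT w AND z)) XOR w)
Counterexample to F1=>F2 is where F1=1 and F2=0.
Evaluate each row (bits = u,v,w,z, MSB first):
  row 0 [0000]: F1=1 F2=0 -> F1&~F2 -> 1
  row 1 [0001]: F1=1 F2=1 -> F1&~F2 -> 0
  row 2 [0010]: F1=0 F2=1 -> F1&~F2 -> 0
  row 3 [0011]: F1=0 F2=0 -> F1&~F2 -> 0
  row 4 [0100]: F1=1 F2=0 -> F1&~F2 -> 1
  row 5 [0101]: F1=1 F2=1 -> F1&~F2 -> 0
  row 6 [0110]: F1=1 F2=1 -> F1&~F2 -> 0
  row 7 [0111]: F1=1 F2=0 -> F1&~F2 -> 1
  row 8 [1000]: F1=1 F2=0 -> F1&~F2 -> 1
  row 9 [1001]: F1=1 F2=1 -> F1&~F2 -> 0
  row 10 [1010]: F1=0 F2=1 -> F1&~F2 -> 0
  row 11 [1011]: F1=0 F2=0 -> F1&~F2 -> 0
  row 12 [1100]: F1=1 F2=0 -> F1&~F2 -> 1
  row 13 [1101]: F1=1 F2=1 -> F1&~F2 -> 0
  row 14 [1110]: F1=1 F2=1 -> F1&~F2 -> 0
  row 15 [1111]: F1=1 F2=0 -> F1&~F2 -> 1
Full result column, 4 rows per line (u,v fixed per line; w,z runs 00..11 left to right):
  rows 0-3 [u,v=00]: 1000  = hex 8
  rows 4-7 [u,v=01]: 1001  = hex 9
  rows 8-11 [u,v=10]: 1000  = hex 8
  rows 12-15 [u,v=11]: 1001  = hex 9
Counterexample vector (row 0 .. row 15) = 1000100110001001
Output column grouped in 4s = 1000 1001 1000 1001 = 0x8989
Convert to decimal digit by digit (value = value*16 + digit):
  8 -> 8
  8*16 + 9 = 137
  137*16 + 8 = 2200
  2200*16 + 9 = 35209
Decimal = 35209

35209


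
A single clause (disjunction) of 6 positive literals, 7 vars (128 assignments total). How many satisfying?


Step 1: Total=2^7=128
Step 2: Unsat when all 6 false: 2^1=2
Step 3: Sat=128-2=126

126


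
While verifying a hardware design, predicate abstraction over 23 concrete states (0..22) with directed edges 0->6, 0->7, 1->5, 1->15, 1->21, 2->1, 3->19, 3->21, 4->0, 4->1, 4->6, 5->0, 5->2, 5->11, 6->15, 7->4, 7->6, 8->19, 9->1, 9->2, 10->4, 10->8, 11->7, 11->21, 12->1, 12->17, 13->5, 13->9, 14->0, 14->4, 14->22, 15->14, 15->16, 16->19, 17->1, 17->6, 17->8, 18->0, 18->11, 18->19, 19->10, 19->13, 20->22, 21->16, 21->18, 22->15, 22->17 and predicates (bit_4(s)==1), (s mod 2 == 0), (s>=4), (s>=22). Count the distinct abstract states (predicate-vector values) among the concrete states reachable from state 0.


BFS from 0:
Concrete reachable: {0, 1, 2, 4, 5, 6, 7, 8, 9, 10, 11, 13, 14, 15, 16, 17, 18, 19, 21, 22}
Abstract via predicates (bit_4(s)==1), (s mod 2 == 0), (s>=4), (s>=22):
  (0,0,0,0) <- {1}
  (0,0,1,0) <- {5, 7, 9, 11, 13, 15}
  (0,1,0,0) <- {0, 2}
  (0,1,1,0) <- {4, 6, 8, 10, 14}
  (1,0,1,0) <- {17, 19, 21}
  (1,1,1,0) <- {16, 18}
  (1,1,1,1) <- {22}
Distinct abstract states = 7

7


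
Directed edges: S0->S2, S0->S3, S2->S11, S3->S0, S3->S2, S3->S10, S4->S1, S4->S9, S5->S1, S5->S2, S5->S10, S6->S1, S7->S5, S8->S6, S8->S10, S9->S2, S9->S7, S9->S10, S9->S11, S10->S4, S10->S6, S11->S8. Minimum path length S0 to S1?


BFS layer-by-layer from S0:
  dist 0: {S0}
  dist 1: {S2, S3}
  dist 2: {S10, S11}
  dist 3: {S4, S6, S8}
  dist 4: {S1, S9}
  -> S1 reached at distance 4
Shortest path length = 4

4


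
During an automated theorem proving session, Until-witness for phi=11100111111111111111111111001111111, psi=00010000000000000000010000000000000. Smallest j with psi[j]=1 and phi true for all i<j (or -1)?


(phi U psi) at 0: need smallest j with psi[j]=1 and phi[i]=1 for all i in [0,j).
Scan from step 0:
  step 0: phi=1, psi=0 -> continue
  step 1: phi=1, psi=0 -> continue
  step 2: phi=1, psi=0 -> continue
  step 3: psi=1 and phi held for [0,3) -> witness found
Witness step = 3

3


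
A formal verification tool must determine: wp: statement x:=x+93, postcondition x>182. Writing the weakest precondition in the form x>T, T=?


Formula: wp(x:=E, P) = P[E/x] (substitute E for x in postcondition)
Step 1: Postcondition: x>182
Step 2: Substitute x+93 for x: x+93>182
Step 3: Solve for x: x > 182-93 = 89

89


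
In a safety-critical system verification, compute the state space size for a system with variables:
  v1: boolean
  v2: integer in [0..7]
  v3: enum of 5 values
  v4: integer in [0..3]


State space = product of domain sizes of all variables.
Domain sizes:
  v1 (boolean): 2
  v2 (integer in [0..7]): 8
  v3 (enum of 5 values): 5
  v4 (integer in [0..3]): 4
Product = 2 * 8 * 5 * 4 = 320

320


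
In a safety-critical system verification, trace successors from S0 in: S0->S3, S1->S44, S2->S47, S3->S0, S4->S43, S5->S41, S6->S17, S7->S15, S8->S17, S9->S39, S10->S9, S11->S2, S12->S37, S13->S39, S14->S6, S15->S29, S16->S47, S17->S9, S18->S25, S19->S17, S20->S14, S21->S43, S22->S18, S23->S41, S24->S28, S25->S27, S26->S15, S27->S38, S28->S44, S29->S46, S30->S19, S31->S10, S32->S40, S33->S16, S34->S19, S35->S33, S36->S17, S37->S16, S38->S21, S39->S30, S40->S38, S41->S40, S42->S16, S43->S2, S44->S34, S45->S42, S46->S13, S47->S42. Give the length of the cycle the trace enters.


Trace from S0 until a state repeats:
  S0 -> S3 -> S0
S0 first seen at step 0, revisited at step 2.
Cycle length = 2 - 0 = 2

2


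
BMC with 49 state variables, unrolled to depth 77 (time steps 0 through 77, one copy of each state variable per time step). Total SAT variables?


BMC unrolls to depth k, creating one copy of each state var for steps 0..k.
Step count = 77 + 1 = 78 (steps 0 through 77)
Vars per step = 49
Total = 49 * 78 = 3822

3822


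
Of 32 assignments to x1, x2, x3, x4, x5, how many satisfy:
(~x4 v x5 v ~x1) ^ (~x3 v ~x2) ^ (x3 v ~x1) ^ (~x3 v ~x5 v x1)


CNF with 4 clauses over 5 vars (32 assignments).
An assignment satisfies CNF iff every clause has >=1 true literal.
Check each row (bits = x1,x2,x3,x4,x5; clause T/F shown):
  row 0 [00000]: clauses=TTTT -> 1
  row 1 [00001]: clauses=TTTT -> 1
  row 2 [00010]: clauses=TTTT -> 1
  row 3 [00011]: clauses=TTTT -> 1
  row 4 [00100]: clauses=TTTT -> 1
  row 5 [00101]: clauses=TTTF -> 0
  row 6 [00110]: clauses=TTTT -> 1
  row 7 [00111]: clauses=TTTF -> 0
  row 8 [01000]: clauses=TTTT -> 1
  row 9 [01001]: clauses=TTTT -> 1
  row 10 [01010]: clauses=TTTT -> 1
  row 11 [01011]: clauses=TTTT -> 1
  row 12 [01100]: clauses=TFTT -> 0
  row 13 [01101]: clauses=TFTF -> 0
  row 14 [01110]: clauses=TFTT -> 0
  row 15 [01111]: clauses=TFTF -> 0
  row 16 [10000]: clauses=TTFT -> 0
  row 17 [10001]: clauses=TTFT -> 0
  row 18 [10010]: clauses=FTFT -> 0
  row 19 [10011]: clauses=TTFT -> 0
  row 20 [10100]: clauses=TTTT -> 1
  row 21 [10101]: clauses=TTTT -> 1
  row 22 [10110]: clauses=FTTT -> 0
  row 23 [10111]: clauses=TTTT -> 1
  row 24 [11000]: clauses=TTFT -> 0
  row 25 [11001]: clauses=TTFT -> 0
  row 26 [11010]: clauses=FTFT -> 0
  row 27 [11011]: clauses=TTFT -> 0
  row 28 [11100]: clauses=TFTT -> 0
  row 29 [11101]: clauses=TFTT -> 0
  row 30 [11110]: clauses=FFTT -> 0
  row 31 [11111]: clauses=TFTT -> 0
Full result column, 8 rows per line (x1,x2 fixed per line; x3,x4,x5 runs 000..111 left to right):
  rows 0-7 [x1,x2=00]: 11111010  (ones: 6)
  rows 8-15 [x1,x2=01]: 11110000  (ones: 4)
  rows 16-23 [x1,x2=10]: 00001101  (ones: 3)
  rows 24-31 [x1,x2=11]: 00000000  (ones: 0)
Satisfying assignments = 6+4+3+0 = 13

13


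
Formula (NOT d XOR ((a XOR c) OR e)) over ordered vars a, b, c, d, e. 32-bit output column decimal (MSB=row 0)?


Formula: (NOT d XOR ((a XOR c) OR e)) over a, b, c, d, e (32 rows)
Evaluate each row (bits = a,b,c,d,e, MSB first):
  row 0 [00000]: (NOT 0 XOR ((0 XOR 0) OR 0)) -> 1
  row 1 [00001]: (NOT 0 XOR ((0 XOR 0) OR 1)) -> 0
  row 2 [00010]: (NOT 1 XOR ((0 XOR 0) OR 0)) -> 0
  row 3 [00011]: (NOT 1 XOR ((0 XOR 0) OR 1)) -> 1
  row 4 [00100]: (NOT 0 XOR ((0 XOR 1) OR 0)) -> 0
  row 5 [00101]: (NOT 0 XOR ((0 XOR 1) OR 1)) -> 0
  row 6 [00110]: (NOT 1 XOR ((0 XOR 1) OR 0)) -> 1
  row 7 [00111]: (NOT 1 XOR ((0 XOR 1) OR 1)) -> 1
  row 8 [01000]: (NOT 0 XOR ((0 XOR 0) OR 0)) -> 1
  row 9 [01001]: (NOT 0 XOR ((0 XOR 0) OR 1)) -> 0
  row 10 [01010]: (NOT 1 XOR ((0 XOR 0) OR 0)) -> 0
  row 11 [01011]: (NOT 1 XOR ((0 XOR 0) OR 1)) -> 1
  row 12 [01100]: (NOT 0 XOR ((0 XOR 1) OR 0)) -> 0
  row 13 [01101]: (NOT 0 XOR ((0 XOR 1) OR 1)) -> 0
  row 14 [01110]: (NOT 1 XOR ((0 XOR 1) OR 0)) -> 1
  row 15 [01111]: (NOT 1 XOR ((0 XOR 1) OR 1)) -> 1
  row 16 [10000]: (NOT 0 XOR ((1 XOR 0) OR 0)) -> 0
  row 17 [10001]: (NOT 0 XOR ((1 XOR 0) OR 1)) -> 0
  row 18 [10010]: (NOT 1 XOR ((1 XOR 0) OR 0)) -> 1
  row 19 [10011]: (NOT 1 XOR ((1 XOR 0) OR 1)) -> 1
  row 20 [10100]: (NOT 0 XOR ((1 XOR 1) OR 0)) -> 1
  row 21 [10101]: (NOT 0 XOR ((1 XOR 1) OR 1)) -> 0
  row 22 [10110]: (NOT 1 XOR ((1 XOR 1) OR 0)) -> 0
  row 23 [10111]: (NOT 1 XOR ((1 XOR 1) OR 1)) -> 1
  row 24 [11000]: (NOT 0 XOR ((1 XOR 0) OR 0)) -> 0
  row 25 [11001]: (NOT 0 XOR ((1 XOR 0) OR 1)) -> 0
  row 26 [11010]: (NOT 1 XOR ((1 XOR 0) OR 0)) -> 1
  row 27 [11011]: (NOT 1 XOR ((1 XOR 0) OR 1)) -> 1
  row 28 [11100]: (NOT 0 XOR ((1 XOR 1) OR 0)) -> 1
  row 29 [11101]: (NOT 0 XOR ((1 XOR 1) OR 1)) -> 0
  row 30 [11110]: (NOT 1 XOR ((1 XOR 1) OR 0)) -> 0
  row 31 [11111]: (NOT 1 XOR ((1 XOR 1) OR 1)) -> 1
Full result column, 4 rows per line (a,b,c fixed per line; d,e runs 00..11 left to right):
  rows 0-3 [a,b,c=000]: 1001  = hex 9
  rows 4-7 [a,b,c=001]: 0011  = hex 3
  rows 8-11 [a,b,c=010]: 1001  = hex 9
  rows 12-15 [a,b,c=011]: 0011  = hex 3
  rows 16-19 [a,b,c=100]: 0011  = hex 3
  rows 20-23 [a,b,c=101]: 1001  = hex 9
  rows 24-27 [a,b,c=110]: 0011  = hex 3
  rows 28-31 [a,b,c=111]: 1001  = hex 9
Output column (row 0 .. row 31) = 10010011100100110011100100111001
Output column grouped in 4s = 1001 0011 1001 0011 0011 1001 0011 1001 = 0x93933939
Convert to decimal digit by digit (value = value*16 + digit):
  9 -> 9
  9*16 + 3 = 147
  147*16 + 9 = 2361
  2361*16 + 3 = 37779
  37779*16 + 3 = 604467
  604467*16 + 9 = 9671481
  9671481*16 + 3 = 154743699
  154743699*16 + 9 = 2475899193
Decimal = 2475899193

2475899193


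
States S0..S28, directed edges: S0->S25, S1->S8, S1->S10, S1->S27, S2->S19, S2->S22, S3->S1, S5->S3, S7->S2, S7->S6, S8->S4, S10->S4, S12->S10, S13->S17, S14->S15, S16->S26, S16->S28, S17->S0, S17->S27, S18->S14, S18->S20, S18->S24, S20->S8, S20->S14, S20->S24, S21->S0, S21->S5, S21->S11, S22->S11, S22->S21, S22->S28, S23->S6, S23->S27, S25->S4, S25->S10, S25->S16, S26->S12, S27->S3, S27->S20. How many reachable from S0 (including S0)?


BFS from S0:
  layer 0: {S0}
  layer 1: {S25}
  layer 2: {S4, S10, S16}
  layer 3: {S26, S28}
  layer 4: {S12}
Reachable set: {S0, S4, S10, S12, S16, S25, S26, S28}
Count = 8

8


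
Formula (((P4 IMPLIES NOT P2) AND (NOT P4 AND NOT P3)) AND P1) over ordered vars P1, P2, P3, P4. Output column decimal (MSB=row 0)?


Formula: (((P4 IMPLIES NOT P2) AND (NOT P4 AND NOT P3)) AND P1) over P1, P2, P3, P4 (16 rows)
Evaluate each row (bits = P1,P2,P3,P4, MSB first):
  row 0 [0000]: (((0 IMPLIES NOT 0) AND (NOT 0 AND NOT 0)) AND 0) -> 0
  row 1 [0001]: (((1 IMPLIES NOT 0) AND (NOT 1 AND NOT 0)) AND 0) -> 0
  row 2 [0010]: (((0 IMPLIES NOT 0) AND (NOT 0 AND NOT 1)) AND 0) -> 0
  row 3 [0011]: (((1 IMPLIES NOT 0) AND (NOT 1 AND NOT 1)) AND 0) -> 0
  row 4 [0100]: (((0 IMPLIES NOT 1) AND (NOT 0 AND NOT 0)) AND 0) -> 0
  row 5 [0101]: (((1 IMPLIES NOT 1) AND (NOT 1 AND NOT 0)) AND 0) -> 0
  row 6 [0110]: (((0 IMPLIES NOT 1) AND (NOT 0 AND NOT 1)) AND 0) -> 0
  row 7 [0111]: (((1 IMPLIES NOT 1) AND (NOT 1 AND NOT 1)) AND 0) -> 0
  row 8 [1000]: (((0 IMPLIES NOT 0) AND (NOT 0 AND NOT 0)) AND 1) -> 1
  row 9 [1001]: (((1 IMPLIES NOT 0) AND (NOT 1 AND NOT 0)) AND 1) -> 0
  row 10 [1010]: (((0 IMPLIES NOT 0) AND (NOT 0 AND NOT 1)) AND 1) -> 0
  row 11 [1011]: (((1 IMPLIES NOT 0) AND (NOT 1 AND NOT 1)) AND 1) -> 0
  row 12 [1100]: (((0 IMPLIES NOT 1) AND (NOT 0 AND NOT 0)) AND 1) -> 1
  row 13 [1101]: (((1 IMPLIES NOT 1) AND (NOT 1 AND NOT 0)) AND 1) -> 0
  row 14 [1110]: (((0 IMPLIES NOT 1) AND (NOT 0 AND NOT 1)) AND 1) -> 0
  row 15 [1111]: (((1 IMPLIES NOT 1) AND (NOT 1 AND NOT 1)) AND 1) -> 0
Full result column, 4 rows per line (P1,P2 fixed per line; P3,P4 runs 00..11 left to right):
  rows 0-3 [P1,P2=00]: 0000  = hex 0
  rows 4-7 [P1,P2=01]: 0000  = hex 0
  rows 8-11 [P1,P2=10]: 1000  = hex 8
  rows 12-15 [P1,P2=11]: 1000  = hex 8
Output column (row 0 .. row 15) = 0000000010001000
Output column grouped in 4s = 0000 0000 1000 1000 = 0x0088
Convert to decimal digit by digit (value = value*16 + digit):
  0 -> 0
  0*16 + 0 = 0
  0*16 + 8 = 8
  8*16 + 8 = 136
Decimal = 136

136


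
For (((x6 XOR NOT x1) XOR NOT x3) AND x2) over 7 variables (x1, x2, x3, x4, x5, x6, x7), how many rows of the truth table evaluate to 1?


Formula: (((x6 XOR NOT x1) XOR NOT x3) AND x2) over 7 vars (128 rows)
Evaluate each row (x1, x2, x3, x4, x5, x6, x7 as bits, MSB first):
  row 0 [0000000]: (((0 XOR NOT 0) XOR NOT 0) AND 0) -> 0
  row 1 [0000001]: (((0 XOR NOT 0) XOR NOT 0) AND 0) -> 0
  row 2 [0000010]: (((1 XOR NOT 0) XOR NOT 0) AND 0) -> 0
  row 3 [0000011]: (((1 XOR NOT 0) XOR NOT 0) AND 0) -> 0
  row 4 [0000100]: (((0 XOR NOT 0) XOR NOT 0) AND 0) -> 0
  (every remaining row is evaluated the same way; all 128 results are listed next)
Full result column, 8 rows per line (x1,x2,x3,x4 fixed per line; x5,x6,x7 runs 000..111 left to right):
  rows 0-7 [x1,x2,x3,x4=0000]: 00000000  (ones: 0)
  rows 8-15 [x1,x2,x3,x4=0001]: 00000000  (ones: 0)
  rows 16-23 [x1,x2,x3,x4=0010]: 00000000  (ones: 0)
  rows 24-31 [x1,x2,x3,x4=0011]: 00000000  (ones: 0)
  rows 32-39 [x1,x2,x3,x4=0100]: 00110011  (ones: 4)
  rows 40-47 [x1,x2,x3,x4=0101]: 00110011  (ones: 4)
  rows 48-55 [x1,x2,x3,x4=0110]: 11001100  (ones: 4)
  rows 56-63 [x1,x2,x3,x4=0111]: 11001100  (ones: 4)
  rows 64-71 [x1,x2,x3,x4=1000]: 00000000  (ones: 0)
  rows 72-79 [x1,x2,x3,x4=1001]: 00000000  (ones: 0)
  rows 80-87 [x1,x2,x3,x4=1010]: 00000000  (ones: 0)
  rows 88-95 [x1,x2,x3,x4=1011]: 00000000  (ones: 0)
  rows 96-103 [x1,x2,x3,x4=1100]: 11001100  (ones: 4)
  rows 104-111 [x1,x2,x3,x4=1101]: 11001100  (ones: 4)
  rows 112-119 [x1,x2,x3,x4=1110]: 00110011  (ones: 4)
  rows 120-127 [x1,x2,x3,x4=1111]: 00110011  (ones: 4)
Count of 1-rows = 0+0+0+0+4+4+4+4+0+0+0+0+4+4+4+4 = 32

32


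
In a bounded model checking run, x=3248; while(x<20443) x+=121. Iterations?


Step 1: x goes from 3248 toward 20443 by 121; the body runs while x<20443, so iterations = ceil((bound-start)/step)
Step 2: Distance=17195
Step 3: ceil(17195/121)=143

143


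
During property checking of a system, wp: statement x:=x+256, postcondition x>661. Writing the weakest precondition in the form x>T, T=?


Formula: wp(x:=E, P) = P[E/x] (substitute E for x in postcondition)
Step 1: Postcondition: x>661
Step 2: Substitute x+256 for x: x+256>661
Step 3: Solve for x: x > 661-256 = 405

405


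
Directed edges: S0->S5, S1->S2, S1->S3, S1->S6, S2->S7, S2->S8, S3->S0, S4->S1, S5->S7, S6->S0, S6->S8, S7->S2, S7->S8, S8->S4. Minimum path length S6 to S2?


BFS layer-by-layer from S6:
  dist 0: {S6}
  dist 1: {S0, S8}
  dist 2: {S4, S5}
  dist 3: {S1, S7}
  dist 4: {S2, S3}
  -> S2 reached at distance 4
Shortest path length = 4

4


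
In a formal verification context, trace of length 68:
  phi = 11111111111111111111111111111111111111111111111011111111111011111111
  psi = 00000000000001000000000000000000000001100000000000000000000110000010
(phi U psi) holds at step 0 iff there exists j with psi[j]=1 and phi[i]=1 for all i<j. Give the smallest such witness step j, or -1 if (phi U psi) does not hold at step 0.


(phi U psi) at 0: need smallest j with psi[j]=1 and phi[i]=1 for all i in [0,j).
Scan from step 0:
  step 0: phi=1, psi=0 -> continue
  step 1: phi=1, psi=0 -> continue
  step 2: phi=1, psi=0 -> continue
  step 3: phi=1, psi=0 -> continue
  step 13: psi=1 and phi held for [0,13) -> witness found
Witness step = 13

13


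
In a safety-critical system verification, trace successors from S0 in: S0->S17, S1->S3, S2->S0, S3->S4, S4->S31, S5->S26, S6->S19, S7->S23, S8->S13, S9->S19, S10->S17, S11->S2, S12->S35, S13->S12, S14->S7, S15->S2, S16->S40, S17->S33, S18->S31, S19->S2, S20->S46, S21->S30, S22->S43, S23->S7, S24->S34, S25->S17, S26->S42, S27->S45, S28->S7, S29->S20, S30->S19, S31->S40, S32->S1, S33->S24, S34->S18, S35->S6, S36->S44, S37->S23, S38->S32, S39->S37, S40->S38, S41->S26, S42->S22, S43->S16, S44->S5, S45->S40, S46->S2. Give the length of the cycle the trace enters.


Trace from S0 until a state repeats:
  S0 -> S17 -> S33 -> S24 -> S34 -> S18 -> S31 -> S40 -> S38 -> S32 -> S1 -> S3 -> S4 -> S31
S31 first seen at step 6, revisited at step 13.
Cycle length = 13 - 6 = 7

7


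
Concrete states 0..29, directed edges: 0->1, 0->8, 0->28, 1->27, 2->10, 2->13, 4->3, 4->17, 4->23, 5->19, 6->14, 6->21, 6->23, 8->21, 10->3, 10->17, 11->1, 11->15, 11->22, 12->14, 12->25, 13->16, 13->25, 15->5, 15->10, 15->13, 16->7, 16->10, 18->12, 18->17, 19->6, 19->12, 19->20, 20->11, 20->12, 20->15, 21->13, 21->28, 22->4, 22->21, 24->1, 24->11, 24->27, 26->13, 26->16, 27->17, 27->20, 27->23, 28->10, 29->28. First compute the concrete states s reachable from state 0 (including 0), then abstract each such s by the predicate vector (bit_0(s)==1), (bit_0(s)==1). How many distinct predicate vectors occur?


BFS from 0:
Concrete reachable: {0, 1, 3, 4, 5, 6, 7, 8, 10, 11, 12, 13, 14, 15, 16, 17, 19, 20, 21, 22, 23, 25, 27, 28}
Abstract via predicates (bit_0(s)==1), (bit_0(s)==1):
  (0,0) <- {0, 4, 6, 8, 10, 12, 14, 16, 20, 22, 28}
  (1,1) <- {1, 3, 5, 7, 11, 13, 15, 17, 19, 21, 23, 25, 27}
Distinct abstract states = 2

2


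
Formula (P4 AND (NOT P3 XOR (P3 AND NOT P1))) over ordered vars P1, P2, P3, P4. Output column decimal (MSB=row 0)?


Formula: (P4 AND (NOT P3 XOR (P3 AND NOT P1))) over P1, P2, P3, P4 (16 rows)
Evaluate each row (bits = P1,P2,P3,P4, MSB first):
  row 0 [0000]: (0 AND (NOT 0 XOR (0 AND NOT 0))) -> 0
  row 1 [0001]: (1 AND (NOT 0 XOR (0 AND NOT 0))) -> 1
  row 2 [0010]: (0 AND (NOT 1 XOR (1 AND NOT 0))) -> 0
  row 3 [0011]: (1 AND (NOT 1 XOR (1 AND NOT 0))) -> 1
  row 4 [0100]: (0 AND (NOT 0 XOR (0 AND NOT 0))) -> 0
  row 5 [0101]: (1 AND (NOT 0 XOR (0 AND NOT 0))) -> 1
  row 6 [0110]: (0 AND (NOT 1 XOR (1 AND NOT 0))) -> 0
  row 7 [0111]: (1 AND (NOT 1 XOR (1 AND NOT 0))) -> 1
  row 8 [1000]: (0 AND (NOT 0 XOR (0 AND NOT 1))) -> 0
  row 9 [1001]: (1 AND (NOT 0 XOR (0 AND NOT 1))) -> 1
  row 10 [1010]: (0 AND (NOT 1 XOR (1 AND NOT 1))) -> 0
  row 11 [1011]: (1 AND (NOT 1 XOR (1 AND NOT 1))) -> 0
  row 12 [1100]: (0 AND (NOT 0 XOR (0 AND NOT 1))) -> 0
  row 13 [1101]: (1 AND (NOT 0 XOR (0 AND NOT 1))) -> 1
  row 14 [1110]: (0 AND (NOT 1 XOR (1 AND NOT 1))) -> 0
  row 15 [1111]: (1 AND (NOT 1 XOR (1 AND NOT 1))) -> 0
Full result column, 4 rows per line (P1,P2 fixed per line; P3,P4 runs 00..11 left to right):
  rows 0-3 [P1,P2=00]: 0101  = hex 5
  rows 4-7 [P1,P2=01]: 0101  = hex 5
  rows 8-11 [P1,P2=10]: 0100  = hex 4
  rows 12-15 [P1,P2=11]: 0100  = hex 4
Output column (row 0 .. row 15) = 0101010101000100
Output column grouped in 4s = 0101 0101 0100 0100 = 0x5544
Convert to decimal digit by digit (value = value*16 + digit):
  5 -> 5
  5*16 + 5 = 85
  85*16 + 4 = 1364
  1364*16 + 4 = 21828
Decimal = 21828

21828


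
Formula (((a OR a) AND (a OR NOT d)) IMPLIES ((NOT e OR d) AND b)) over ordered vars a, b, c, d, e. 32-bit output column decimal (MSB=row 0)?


Formula: (((a OR a) AND (a OR NOT d)) IMPLIES ((NOT e OR d) AND b)) over a, b, c, d, e (32 rows)
Evaluate each row (bits = a,b,c,d,e, MSB first):
  row 0 [00000]: (((0 OR 0) AND (0 OR NOT 0)) IMPLIES ((NOT 0 OR 0) AND 0)) -> 1
  row 1 [00001]: (((0 OR 0) AND (0 OR NOT 0)) IMPLIES ((NOT 1 OR 0) AND 0)) -> 1
  row 2 [00010]: (((0 OR 0) AND (0 OR NOT 1)) IMPLIES ((NOT 0 OR 1) AND 0)) -> 1
  row 3 [00011]: (((0 OR 0) AND (0 OR NOT 1)) IMPLIES ((NOT 1 OR 1) AND 0)) -> 1
  row 4 [00100]: (((0 OR 0) AND (0 OR NOT 0)) IMPLIES ((NOT 0 OR 0) AND 0)) -> 1
  row 5 [00101]: (((0 OR 0) AND (0 OR NOT 0)) IMPLIES ((NOT 1 OR 0) AND 0)) -> 1
  row 6 [00110]: (((0 OR 0) AND (0 OR NOT 1)) IMPLIES ((NOT 0 OR 1) AND 0)) -> 1
  row 7 [00111]: (((0 OR 0) AND (0 OR NOT 1)) IMPLIES ((NOT 1 OR 1) AND 0)) -> 1
  row 8 [01000]: (((0 OR 0) AND (0 OR NOT 0)) IMPLIES ((NOT 0 OR 0) AND 1)) -> 1
  row 9 [01001]: (((0 OR 0) AND (0 OR NOT 0)) IMPLIES ((NOT 1 OR 0) AND 1)) -> 1
  row 10 [01010]: (((0 OR 0) AND (0 OR NOT 1)) IMPLIES ((NOT 0 OR 1) AND 1)) -> 1
  row 11 [01011]: (((0 OR 0) AND (0 OR NOT 1)) IMPLIES ((NOT 1 OR 1) AND 1)) -> 1
  row 12 [01100]: (((0 OR 0) AND (0 OR NOT 0)) IMPLIES ((NOT 0 OR 0) AND 1)) -> 1
  row 13 [01101]: (((0 OR 0) AND (0 OR NOT 0)) IMPLIES ((NOT 1 OR 0) AND 1)) -> 1
  row 14 [01110]: (((0 OR 0) AND (0 OR NOT 1)) IMPLIES ((NOT 0 OR 1) AND 1)) -> 1
  row 15 [01111]: (((0 OR 0) AND (0 OR NOT 1)) IMPLIES ((NOT 1 OR 1) AND 1)) -> 1
  row 16 [10000]: (((1 OR 1) AND (1 OR NOT 0)) IMPLIES ((NOT 0 OR 0) AND 0)) -> 0
  row 17 [10001]: (((1 OR 1) AND (1 OR NOT 0)) IMPLIES ((NOT 1 OR 0) AND 0)) -> 0
  row 18 [10010]: (((1 OR 1) AND (1 OR NOT 1)) IMPLIES ((NOT 0 OR 1) AND 0)) -> 0
  row 19 [10011]: (((1 OR 1) AND (1 OR NOT 1)) IMPLIES ((NOT 1 OR 1) AND 0)) -> 0
  row 20 [10100]: (((1 OR 1) AND (1 OR NOT 0)) IMPLIES ((NOT 0 OR 0) AND 0)) -> 0
  row 21 [10101]: (((1 OR 1) AND (1 OR NOT 0)) IMPLIES ((NOT 1 OR 0) AND 0)) -> 0
  row 22 [10110]: (((1 OR 1) AND (1 OR NOT 1)) IMPLIES ((NOT 0 OR 1) AND 0)) -> 0
  row 23 [10111]: (((1 OR 1) AND (1 OR NOT 1)) IMPLIES ((NOT 1 OR 1) AND 0)) -> 0
  row 24 [11000]: (((1 OR 1) AND (1 OR NOT 0)) IMPLIES ((NOT 0 OR 0) AND 1)) -> 1
  row 25 [11001]: (((1 OR 1) AND (1 OR NOT 0)) IMPLIES ((NOT 1 OR 0) AND 1)) -> 0
  row 26 [11010]: (((1 OR 1) AND (1 OR NOT 1)) IMPLIES ((NOT 0 OR 1) AND 1)) -> 1
  row 27 [11011]: (((1 OR 1) AND (1 OR NOT 1)) IMPLIES ((NOT 1 OR 1) AND 1)) -> 1
  row 28 [11100]: (((1 OR 1) AND (1 OR NOT 0)) IMPLIES ((NOT 0 OR 0) AND 1)) -> 1
  row 29 [11101]: (((1 OR 1) AND (1 OR NOT 0)) IMPLIES ((NOT 1 OR 0) AND 1)) -> 0
  row 30 [11110]: (((1 OR 1) AND (1 OR NOT 1)) IMPLIES ((NOT 0 OR 1) AND 1)) -> 1
  row 31 [11111]: (((1 OR 1) AND (1 OR NOT 1)) IMPLIES ((NOT 1 OR 1) AND 1)) -> 1
Full result column, 4 rows per line (a,b,c fixed per line; d,e runs 00..11 left to right):
  rows 0-3 [a,b,c=000]: 1111  = hex F
  rows 4-7 [a,b,c=001]: 1111  = hex F
  rows 8-11 [a,b,c=010]: 1111  = hex F
  rows 12-15 [a,b,c=011]: 1111  = hex F
  rows 16-19 [a,b,c=100]: 0000  = hex 0
  rows 20-23 [a,b,c=101]: 0000  = hex 0
  rows 24-27 [a,b,c=110]: 1011  = hex B
  rows 28-31 [a,b,c=111]: 1011  = hex B
Output column (row 0 .. row 31) = 11111111111111110000000010111011
Output column grouped in 4s = 1111 1111 1111 1111 0000 0000 1011 1011 = 0xFFFF00BB
Convert to decimal digit by digit (value = value*16 + digit):
  F -> 15
  15*16 + 15 (F) = 255
  255*16 + 15 (F) = 4095
  4095*16 + 15 (F) = 65535
  65535*16 + 0 = 1048560
  1048560*16 + 0 = 16776960
  16776960*16 + 11 (B) = 268431371
  268431371*16 + 11 (B) = 4294901947
Decimal = 4294901947

4294901947


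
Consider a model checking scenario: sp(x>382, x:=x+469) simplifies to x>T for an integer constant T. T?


Formula: sp(P, x:=E) = exists old_x. (x = E[old_x/x]) AND P[old_x/x] (old_x is the value of x before the assignment; eliminate old_x by solving x = E[old_x/x] for old_x)
Step 1: Precondition P: x>382, i.e. old_x > 382
Step 2: Assignment gives x = old_x + 469, so old_x = x - 469
Step 3: Substitute into P: x - 469 > 382
Step 4: Simplify: x > 382+469 = 851

851


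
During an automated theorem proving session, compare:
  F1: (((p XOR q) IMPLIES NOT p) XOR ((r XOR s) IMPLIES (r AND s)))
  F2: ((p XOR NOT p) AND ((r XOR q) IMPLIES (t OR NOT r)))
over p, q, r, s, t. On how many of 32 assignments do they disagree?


F1 = (((p XOR q) IMPLIES NOT p) XOR ((r XOR s) IMPLIES (r AND s)))
F2 = ((p XOR NOT p) AND ((r XOR q) IMPLIES (t OR NOT r)))
Evaluate both on each of 32 rows (bits = p,q,r,s,t):
  row 0 [00000]: F1=0 F2=1 (differ) -> 1
  row 1 [00001]: F1=0 F2=1 (differ) -> 1
  row 2 [00010]: F1=1 F2=1 -> 0
  row 3 [00011]: F1=1 F2=1 -> 0
  row 4 [00100]: F1=1 F2=0 (differ) -> 1
  row 5 [00101]: F1=1 F2=1 -> 0
  row 6 [00110]: F1=0 F2=0 -> 0
  row 7 [00111]: F1=0 F2=1 (differ) -> 1
  row 8 [01000]: F1=0 F2=1 (differ) -> 1
  row 9 [01001]: F1=0 F2=1 (differ) -> 1
  row 10 [01010]: F1=1 F2=1 -> 0
  row 11 [01011]: F1=1 F2=1 -> 0
  row 12 [01100]: F1=1 F2=1 -> 0
  row 13 [01101]: F1=1 F2=1 -> 0
  row 14 [01110]: F1=0 F2=1 (differ) -> 1
  row 15 [01111]: F1=0 F2=1 (differ) -> 1
  row 16 [10000]: F1=1 F2=1 -> 0
  row 17 [10001]: F1=1 F2=1 -> 0
  row 18 [10010]: F1=0 F2=1 (differ) -> 1
  row 19 [10011]: F1=0 F2=1 (differ) -> 1
  row 20 [10100]: F1=0 F2=0 -> 0
  row 21 [10101]: F1=0 F2=1 (differ) -> 1
  row 22 [10110]: F1=1 F2=0 (differ) -> 1
  row 23 [10111]: F1=1 F2=1 -> 0
  row 24 [11000]: F1=0 F2=1 (differ) -> 1
  row 25 [11001]: F1=0 F2=1 (differ) -> 1
  row 26 [11010]: F1=1 F2=1 -> 0
  row 27 [11011]: F1=1 F2=1 -> 0
  row 28 [11100]: F1=1 F2=1 -> 0
  row 29 [11101]: F1=1 F2=1 -> 0
  row 30 [11110]: F1=0 F2=1 (differ) -> 1
  row 31 [11111]: F1=0 F2=1 (differ) -> 1
Full result column, 8 rows per line (p,q fixed per line; r,s,t runs 000..111 left to right):
  rows 0-7 [p,q=00]: 11001001  (ones: 4)
  rows 8-15 [p,q=01]: 11000011  (ones: 4)
  rows 16-23 [p,q=10]: 00110110  (ones: 4)
  rows 24-31 [p,q=11]: 11000011  (ones: 4)
Disagreements = 4+4+4+4 = 16

16


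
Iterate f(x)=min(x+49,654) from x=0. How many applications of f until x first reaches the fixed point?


Step 1: x=0, cap=654, increment=49
Step 2: x grows by 49 each step until capped at 654; fixed point is x=654
Step 3: iterations = ceil(654/49) = 14

14


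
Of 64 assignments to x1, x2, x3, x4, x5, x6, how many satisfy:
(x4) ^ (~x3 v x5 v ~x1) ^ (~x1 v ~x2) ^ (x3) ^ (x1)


CNF with 5 clauses over 6 vars (64 assignments).
An assignment satisfies CNF iff every clause has >=1 true literal.
Check each row (bits = x1,x2,x3,x4,x5,x6; clause T/F shown):
  row 0 [000000]: clauses=FTTFF -> 0
  row 1 [000001]: clauses=FTTFF -> 0
  row 2 [000010]: clauses=FTTFF -> 0
  row 3 [000011]: clauses=FTTFF -> 0
  row 4 [000100]: clauses=TTTFF -> 0
  (every remaining row is evaluated the same way; all 64 results are listed next)
Full result column, 8 rows per line (x1,x2,x3 fixed per line; x4,x5,x6 runs 000..111 left to right):
  rows 0-7 [x1,x2,x3=000]: 00000000  (ones: 0)
  rows 8-15 [x1,x2,x3=001]: 00000000  (ones: 0)
  rows 16-23 [x1,x2,x3=010]: 00000000  (ones: 0)
  rows 24-31 [x1,x2,x3=011]: 00000000  (ones: 0)
  rows 32-39 [x1,x2,x3=100]: 00000000  (ones: 0)
  rows 40-47 [x1,x2,x3=101]: 00000011  (ones: 2)
  rows 48-55 [x1,x2,x3=110]: 00000000  (ones: 0)
  rows 56-63 [x1,x2,x3=111]: 00000000  (ones: 0)
Satisfying assignments = 0+0+0+0+0+2+0+0 = 2

2
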